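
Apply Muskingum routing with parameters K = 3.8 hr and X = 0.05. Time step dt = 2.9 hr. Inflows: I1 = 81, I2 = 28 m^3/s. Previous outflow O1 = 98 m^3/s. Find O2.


Muskingum coefficients:
denom = 2*K*(1-X) + dt = 2*3.8*(1-0.05) + 2.9 = 10.12.
C0 = (dt - 2*K*X)/denom = (2.9 - 2*3.8*0.05)/10.12 = 0.249.
C1 = (dt + 2*K*X)/denom = (2.9 + 2*3.8*0.05)/10.12 = 0.3241.
C2 = (2*K*(1-X) - dt)/denom = 0.4269.
O2 = C0*I2 + C1*I1 + C2*O1
   = 0.249*28 + 0.3241*81 + 0.4269*98
   = 75.06 m^3/s.

75.06


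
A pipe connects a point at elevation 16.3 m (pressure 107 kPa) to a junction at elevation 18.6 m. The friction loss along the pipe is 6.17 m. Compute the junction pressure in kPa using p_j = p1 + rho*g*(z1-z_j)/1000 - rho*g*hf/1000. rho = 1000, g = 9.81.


Junction pressure: p_j = p1 + rho*g*(z1 - z_j)/1000 - rho*g*hf/1000.
Elevation term = 1000*9.81*(16.3 - 18.6)/1000 = -22.563 kPa.
Friction term = 1000*9.81*6.17/1000 = 60.528 kPa.
p_j = 107 + -22.563 - 60.528 = 23.91 kPa.

23.91


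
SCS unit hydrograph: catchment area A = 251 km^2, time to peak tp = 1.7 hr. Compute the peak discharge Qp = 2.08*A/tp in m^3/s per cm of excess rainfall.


SCS formula: Qp = 2.08 * A / tp.
Qp = 2.08 * 251 / 1.7
   = 522.08 / 1.7
   = 307.11 m^3/s per cm.

307.11


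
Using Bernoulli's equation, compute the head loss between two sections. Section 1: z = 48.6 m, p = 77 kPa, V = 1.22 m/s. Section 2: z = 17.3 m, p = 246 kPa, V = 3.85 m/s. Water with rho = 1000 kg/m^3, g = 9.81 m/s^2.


Total head at each section: H = z + p/(rho*g) + V^2/(2g).
H1 = 48.6 + 77*1000/(1000*9.81) + 1.22^2/(2*9.81)
   = 48.6 + 7.849 + 0.0759
   = 56.525 m.
H2 = 17.3 + 246*1000/(1000*9.81) + 3.85^2/(2*9.81)
   = 17.3 + 25.076 + 0.7555
   = 43.132 m.
h_L = H1 - H2 = 56.525 - 43.132 = 13.393 m.

13.393


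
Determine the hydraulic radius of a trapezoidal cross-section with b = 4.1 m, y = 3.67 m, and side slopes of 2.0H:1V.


For a trapezoidal section with side slope z:
A = (b + z*y)*y = (4.1 + 2.0*3.67)*3.67 = 41.985 m^2.
P = b + 2*y*sqrt(1 + z^2) = 4.1 + 2*3.67*sqrt(1 + 2.0^2) = 20.513 m.
R = A/P = 41.985 / 20.513 = 2.0468 m.

2.0468


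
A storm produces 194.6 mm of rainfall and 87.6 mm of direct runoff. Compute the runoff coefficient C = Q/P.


The runoff coefficient C = runoff depth / rainfall depth.
C = 87.6 / 194.6
  = 0.4502.

0.4502


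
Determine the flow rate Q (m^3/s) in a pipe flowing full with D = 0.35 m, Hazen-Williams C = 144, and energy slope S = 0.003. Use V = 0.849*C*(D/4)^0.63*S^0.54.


For a full circular pipe, R = D/4 = 0.35/4 = 0.0875 m.
V = 0.849 * 144 * 0.0875^0.63 * 0.003^0.54
  = 0.849 * 144 * 0.215509 * 0.043416
  = 1.1439 m/s.
Pipe area A = pi*D^2/4 = pi*0.35^2/4 = 0.0962 m^2.
Q = A * V = 0.0962 * 1.1439 = 0.1101 m^3/s.

0.1101


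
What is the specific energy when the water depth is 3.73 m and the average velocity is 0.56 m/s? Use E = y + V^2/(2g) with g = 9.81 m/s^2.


Specific energy E = y + V^2/(2g).
Velocity head = V^2/(2g) = 0.56^2 / (2*9.81) = 0.3136 / 19.62 = 0.016 m.
E = 3.73 + 0.016 = 3.746 m.

3.746


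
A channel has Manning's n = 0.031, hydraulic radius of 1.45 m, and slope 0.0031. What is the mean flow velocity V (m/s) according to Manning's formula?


Manning's equation gives V = (1/n) * R^(2/3) * S^(1/2).
First, compute R^(2/3) = 1.45^(2/3) = 1.2811.
Next, S^(1/2) = 0.0031^(1/2) = 0.055678.
Then 1/n = 1/0.031 = 32.26.
V = 32.26 * 1.2811 * 0.055678 = 2.3009 m/s.

2.3009


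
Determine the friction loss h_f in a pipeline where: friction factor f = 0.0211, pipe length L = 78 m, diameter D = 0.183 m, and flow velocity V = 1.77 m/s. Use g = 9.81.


Darcy-Weisbach equation: h_f = f * (L/D) * V^2/(2g).
f * L/D = 0.0211 * 78/0.183 = 8.9934.
V^2/(2g) = 1.77^2 / (2*9.81) = 3.1329 / 19.62 = 0.1597 m.
h_f = 8.9934 * 0.1597 = 1.436 m.

1.436


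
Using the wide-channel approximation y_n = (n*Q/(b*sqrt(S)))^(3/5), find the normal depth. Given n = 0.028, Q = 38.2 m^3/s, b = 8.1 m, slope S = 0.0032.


We use the wide-channel approximation y_n = (n*Q/(b*sqrt(S)))^(3/5).
sqrt(S) = sqrt(0.0032) = 0.056569.
Numerator: n*Q = 0.028 * 38.2 = 1.0696.
Denominator: b*sqrt(S) = 8.1 * 0.056569 = 0.458209.
arg = 2.3343.
y_n = 2.3343^(3/5) = 1.663 m.

1.663


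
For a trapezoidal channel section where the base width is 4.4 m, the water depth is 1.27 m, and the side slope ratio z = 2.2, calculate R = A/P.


For a trapezoidal section with side slope z:
A = (b + z*y)*y = (4.4 + 2.2*1.27)*1.27 = 9.136 m^2.
P = b + 2*y*sqrt(1 + z^2) = 4.4 + 2*1.27*sqrt(1 + 2.2^2) = 10.538 m.
R = A/P = 9.136 / 10.538 = 0.867 m.

0.867


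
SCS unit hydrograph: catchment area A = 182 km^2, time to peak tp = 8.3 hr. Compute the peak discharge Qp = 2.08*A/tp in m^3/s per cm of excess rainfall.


SCS formula: Qp = 2.08 * A / tp.
Qp = 2.08 * 182 / 8.3
   = 378.56 / 8.3
   = 45.61 m^3/s per cm.

45.61


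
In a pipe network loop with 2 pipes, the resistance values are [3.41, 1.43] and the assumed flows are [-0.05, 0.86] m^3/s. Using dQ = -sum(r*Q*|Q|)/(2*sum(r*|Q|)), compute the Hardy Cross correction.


Numerator terms (r*Q*|Q|): 3.41*-0.05*|-0.05| = -0.0085; 1.43*0.86*|0.86| = 1.0576.
Sum of numerator = 1.0491.
Denominator terms (r*|Q|): 3.41*|-0.05| = 0.1705; 1.43*|0.86| = 1.2298.
2 * sum of denominator = 2 * 1.4003 = 2.8006.
dQ = -1.0491 / 2.8006 = -0.3746 m^3/s.

-0.3746


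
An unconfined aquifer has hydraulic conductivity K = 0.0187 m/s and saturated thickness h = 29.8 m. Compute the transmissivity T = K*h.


Transmissivity is defined as T = K * h.
T = 0.0187 * 29.8
  = 0.5573 m^2/s.

0.5573


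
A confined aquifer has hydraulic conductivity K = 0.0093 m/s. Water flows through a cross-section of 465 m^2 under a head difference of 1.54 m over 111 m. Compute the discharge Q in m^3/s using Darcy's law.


Darcy's law: Q = K * A * i, where i = dh/L.
Hydraulic gradient i = 1.54 / 111 = 0.013874.
Q = 0.0093 * 465 * 0.013874
  = 0.06 m^3/s.

0.06


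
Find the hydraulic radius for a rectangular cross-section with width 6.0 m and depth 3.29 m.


For a rectangular section:
Flow area A = b * y = 6.0 * 3.29 = 19.74 m^2.
Wetted perimeter P = b + 2y = 6.0 + 2*3.29 = 12.58 m.
Hydraulic radius R = A/P = 19.74 / 12.58 = 1.5692 m.

1.5692


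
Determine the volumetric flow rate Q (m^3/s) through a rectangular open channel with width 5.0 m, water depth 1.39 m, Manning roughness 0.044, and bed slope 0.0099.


For a rectangular channel, the cross-sectional area A = b * y = 5.0 * 1.39 = 6.95 m^2.
The wetted perimeter P = b + 2y = 5.0 + 2*1.39 = 7.78 m.
Hydraulic radius R = A/P = 6.95/7.78 = 0.8933 m.
Velocity V = (1/n)*R^(2/3)*S^(1/2) = (1/0.044)*0.8933^(2/3)*0.0099^(1/2) = 2.0975 m/s.
Discharge Q = A * V = 6.95 * 2.0975 = 14.578 m^3/s.

14.578


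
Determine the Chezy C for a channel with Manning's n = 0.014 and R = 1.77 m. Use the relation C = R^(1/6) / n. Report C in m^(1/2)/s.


The Chezy coefficient relates to Manning's n through C = R^(1/6) / n.
R^(1/6) = 1.77^(1/6) = 1.099838.
C = 1.099838 / 0.014 = 78.56 m^(1/2)/s.

78.56


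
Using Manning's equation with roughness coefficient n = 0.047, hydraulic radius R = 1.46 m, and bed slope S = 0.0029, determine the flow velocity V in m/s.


Manning's equation gives V = (1/n) * R^(2/3) * S^(1/2).
First, compute R^(2/3) = 1.46^(2/3) = 1.287.
Next, S^(1/2) = 0.0029^(1/2) = 0.053852.
Then 1/n = 1/0.047 = 21.28.
V = 21.28 * 1.287 * 0.053852 = 1.4746 m/s.

1.4746


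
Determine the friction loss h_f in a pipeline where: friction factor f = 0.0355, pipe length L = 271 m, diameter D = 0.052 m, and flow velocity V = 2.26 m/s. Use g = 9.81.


Darcy-Weisbach equation: h_f = f * (L/D) * V^2/(2g).
f * L/D = 0.0355 * 271/0.052 = 185.0096.
V^2/(2g) = 2.26^2 / (2*9.81) = 5.1076 / 19.62 = 0.2603 m.
h_f = 185.0096 * 0.2603 = 48.163 m.

48.163


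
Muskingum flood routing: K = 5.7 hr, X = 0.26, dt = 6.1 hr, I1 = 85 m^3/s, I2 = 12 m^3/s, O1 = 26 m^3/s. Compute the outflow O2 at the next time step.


Muskingum coefficients:
denom = 2*K*(1-X) + dt = 2*5.7*(1-0.26) + 6.1 = 14.536.
C0 = (dt - 2*K*X)/denom = (6.1 - 2*5.7*0.26)/14.536 = 0.2157.
C1 = (dt + 2*K*X)/denom = (6.1 + 2*5.7*0.26)/14.536 = 0.6236.
C2 = (2*K*(1-X) - dt)/denom = 0.1607.
O2 = C0*I2 + C1*I1 + C2*O1
   = 0.2157*12 + 0.6236*85 + 0.1607*26
   = 59.77 m^3/s.

59.77


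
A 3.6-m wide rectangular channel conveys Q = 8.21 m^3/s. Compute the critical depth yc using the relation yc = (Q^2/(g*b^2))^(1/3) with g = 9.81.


Using yc = (Q^2 / (g * b^2))^(1/3):
Q^2 = 8.21^2 = 67.4.
g * b^2 = 9.81 * 3.6^2 = 9.81 * 12.96 = 127.14.
Q^2 / (g*b^2) = 67.4 / 127.14 = 0.5301.
yc = 0.5301^(1/3) = 0.8094 m.

0.8094


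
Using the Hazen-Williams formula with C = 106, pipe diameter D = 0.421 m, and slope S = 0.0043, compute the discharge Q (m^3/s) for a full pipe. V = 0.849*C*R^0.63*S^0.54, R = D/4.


For a full circular pipe, R = D/4 = 0.421/4 = 0.1052 m.
V = 0.849 * 106 * 0.1052^0.63 * 0.0043^0.54
  = 0.849 * 106 * 0.242103 * 0.052732
  = 1.1489 m/s.
Pipe area A = pi*D^2/4 = pi*0.421^2/4 = 0.1392 m^2.
Q = A * V = 0.1392 * 1.1489 = 0.1599 m^3/s.

0.1599


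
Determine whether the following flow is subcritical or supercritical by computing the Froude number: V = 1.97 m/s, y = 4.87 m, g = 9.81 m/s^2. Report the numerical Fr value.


The Froude number is defined as Fr = V / sqrt(g*y).
g*y = 9.81 * 4.87 = 47.7747.
sqrt(g*y) = sqrt(47.7747) = 6.9119.
Fr = 1.97 / 6.9119 = 0.285.
Since Fr < 1, the flow is subcritical.

0.285


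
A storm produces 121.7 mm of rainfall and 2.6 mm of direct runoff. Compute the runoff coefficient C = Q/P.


The runoff coefficient C = runoff depth / rainfall depth.
C = 2.6 / 121.7
  = 0.0214.

0.0214


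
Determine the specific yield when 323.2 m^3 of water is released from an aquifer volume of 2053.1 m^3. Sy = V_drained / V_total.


Specific yield Sy = Volume drained / Total volume.
Sy = 323.2 / 2053.1
   = 0.1574.

0.1574


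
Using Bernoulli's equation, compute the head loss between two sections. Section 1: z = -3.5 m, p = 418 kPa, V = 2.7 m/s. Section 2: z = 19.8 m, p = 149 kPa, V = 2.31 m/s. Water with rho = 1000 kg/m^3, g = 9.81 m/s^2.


Total head at each section: H = z + p/(rho*g) + V^2/(2g).
H1 = -3.5 + 418*1000/(1000*9.81) + 2.7^2/(2*9.81)
   = -3.5 + 42.61 + 0.3716
   = 39.481 m.
H2 = 19.8 + 149*1000/(1000*9.81) + 2.31^2/(2*9.81)
   = 19.8 + 15.189 + 0.272
   = 35.261 m.
h_L = H1 - H2 = 39.481 - 35.261 = 4.221 m.

4.221


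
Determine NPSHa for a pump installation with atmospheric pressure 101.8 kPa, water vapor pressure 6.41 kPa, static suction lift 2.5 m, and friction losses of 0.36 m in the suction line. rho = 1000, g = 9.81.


NPSHa = p_atm/(rho*g) - z_s - hf_s - p_vap/(rho*g).
p_atm/(rho*g) = 101.8*1000 / (1000*9.81) = 10.377 m.
p_vap/(rho*g) = 6.41*1000 / (1000*9.81) = 0.653 m.
NPSHa = 10.377 - 2.5 - 0.36 - 0.653
      = 6.86 m.

6.86


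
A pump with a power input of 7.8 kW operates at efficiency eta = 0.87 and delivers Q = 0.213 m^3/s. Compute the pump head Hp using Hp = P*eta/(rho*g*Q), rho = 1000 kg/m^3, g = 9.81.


Pump head formula: Hp = P * eta / (rho * g * Q).
Numerator: P * eta = 7.8 * 1000 * 0.87 = 6786.0 W.
Denominator: rho * g * Q = 1000 * 9.81 * 0.213 = 2089.53.
Hp = 6786.0 / 2089.53 = 3.25 m.

3.25


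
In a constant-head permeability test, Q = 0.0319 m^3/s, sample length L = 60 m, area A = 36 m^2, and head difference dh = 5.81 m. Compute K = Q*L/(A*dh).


From K = Q*L / (A*dh):
Numerator: Q*L = 0.0319 * 60 = 1.914.
Denominator: A*dh = 36 * 5.81 = 209.16.
K = 1.914 / 209.16 = 0.009151 m/s.

0.009151


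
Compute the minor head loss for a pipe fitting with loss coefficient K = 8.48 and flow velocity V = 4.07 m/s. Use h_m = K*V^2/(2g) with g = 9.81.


Minor loss formula: h_m = K * V^2/(2g).
V^2 = 4.07^2 = 16.5649.
V^2/(2g) = 16.5649 / 19.62 = 0.8443 m.
h_m = 8.48 * 0.8443 = 7.1595 m.

7.1595


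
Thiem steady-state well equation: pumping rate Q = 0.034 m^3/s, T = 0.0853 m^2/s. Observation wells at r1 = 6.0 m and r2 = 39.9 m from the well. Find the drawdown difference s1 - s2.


Thiem equation: s1 - s2 = Q/(2*pi*T) * ln(r2/r1).
ln(r2/r1) = ln(39.9/6.0) = 1.8946.
Q/(2*pi*T) = 0.034 / (2*pi*0.0853) = 0.034 / 0.536 = 0.0634.
s1 - s2 = 0.0634 * 1.8946 = 0.1202 m.

0.1202


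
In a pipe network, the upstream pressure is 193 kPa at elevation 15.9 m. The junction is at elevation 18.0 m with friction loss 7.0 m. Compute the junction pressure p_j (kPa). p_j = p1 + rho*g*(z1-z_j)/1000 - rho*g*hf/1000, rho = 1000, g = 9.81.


Junction pressure: p_j = p1 + rho*g*(z1 - z_j)/1000 - rho*g*hf/1000.
Elevation term = 1000*9.81*(15.9 - 18.0)/1000 = -20.601 kPa.
Friction term = 1000*9.81*7.0/1000 = 68.67 kPa.
p_j = 193 + -20.601 - 68.67 = 103.73 kPa.

103.73


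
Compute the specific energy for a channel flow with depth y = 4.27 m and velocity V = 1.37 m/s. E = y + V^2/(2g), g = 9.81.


Specific energy E = y + V^2/(2g).
Velocity head = V^2/(2g) = 1.37^2 / (2*9.81) = 1.8769 / 19.62 = 0.0957 m.
E = 4.27 + 0.0957 = 4.3657 m.

4.3657


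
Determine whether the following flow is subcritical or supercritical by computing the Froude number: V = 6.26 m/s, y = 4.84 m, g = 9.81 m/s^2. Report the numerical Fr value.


The Froude number is defined as Fr = V / sqrt(g*y).
g*y = 9.81 * 4.84 = 47.4804.
sqrt(g*y) = sqrt(47.4804) = 6.8906.
Fr = 6.26 / 6.8906 = 0.9085.
Since Fr < 1, the flow is subcritical.

0.9085


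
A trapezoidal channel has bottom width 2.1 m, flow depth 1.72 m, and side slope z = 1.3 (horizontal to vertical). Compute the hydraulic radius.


For a trapezoidal section with side slope z:
A = (b + z*y)*y = (2.1 + 1.3*1.72)*1.72 = 7.458 m^2.
P = b + 2*y*sqrt(1 + z^2) = 2.1 + 2*1.72*sqrt(1 + 1.3^2) = 7.742 m.
R = A/P = 7.458 / 7.742 = 0.9633 m.

0.9633


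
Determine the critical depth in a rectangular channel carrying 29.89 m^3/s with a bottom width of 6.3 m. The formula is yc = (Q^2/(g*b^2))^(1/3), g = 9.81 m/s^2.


Using yc = (Q^2 / (g * b^2))^(1/3):
Q^2 = 29.89^2 = 893.41.
g * b^2 = 9.81 * 6.3^2 = 9.81 * 39.69 = 389.36.
Q^2 / (g*b^2) = 893.41 / 389.36 = 2.2946.
yc = 2.2946^(1/3) = 1.319 m.

1.319


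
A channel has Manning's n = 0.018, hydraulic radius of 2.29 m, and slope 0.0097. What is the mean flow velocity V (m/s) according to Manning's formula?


Manning's equation gives V = (1/n) * R^(2/3) * S^(1/2).
First, compute R^(2/3) = 2.29^(2/3) = 1.7374.
Next, S^(1/2) = 0.0097^(1/2) = 0.098489.
Then 1/n = 1/0.018 = 55.56.
V = 55.56 * 1.7374 * 0.098489 = 9.5061 m/s.

9.5061


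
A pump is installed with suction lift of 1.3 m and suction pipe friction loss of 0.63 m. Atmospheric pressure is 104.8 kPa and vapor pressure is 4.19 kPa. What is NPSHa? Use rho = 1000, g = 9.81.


NPSHa = p_atm/(rho*g) - z_s - hf_s - p_vap/(rho*g).
p_atm/(rho*g) = 104.8*1000 / (1000*9.81) = 10.683 m.
p_vap/(rho*g) = 4.19*1000 / (1000*9.81) = 0.427 m.
NPSHa = 10.683 - 1.3 - 0.63 - 0.427
      = 8.33 m.

8.33


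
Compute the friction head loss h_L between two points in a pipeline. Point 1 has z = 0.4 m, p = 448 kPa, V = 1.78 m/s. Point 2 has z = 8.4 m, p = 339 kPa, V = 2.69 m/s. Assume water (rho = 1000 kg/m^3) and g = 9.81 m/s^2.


Total head at each section: H = z + p/(rho*g) + V^2/(2g).
H1 = 0.4 + 448*1000/(1000*9.81) + 1.78^2/(2*9.81)
   = 0.4 + 45.668 + 0.1615
   = 46.229 m.
H2 = 8.4 + 339*1000/(1000*9.81) + 2.69^2/(2*9.81)
   = 8.4 + 34.557 + 0.3688
   = 43.325 m.
h_L = H1 - H2 = 46.229 - 43.325 = 2.904 m.

2.904


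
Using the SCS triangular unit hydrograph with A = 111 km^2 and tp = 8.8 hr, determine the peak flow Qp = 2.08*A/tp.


SCS formula: Qp = 2.08 * A / tp.
Qp = 2.08 * 111 / 8.8
   = 230.88 / 8.8
   = 26.24 m^3/s per cm.

26.24


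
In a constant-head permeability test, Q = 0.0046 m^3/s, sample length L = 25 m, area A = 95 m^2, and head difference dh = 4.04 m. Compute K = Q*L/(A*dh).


From K = Q*L / (A*dh):
Numerator: Q*L = 0.0046 * 25 = 0.115.
Denominator: A*dh = 95 * 4.04 = 383.8.
K = 0.115 / 383.8 = 0.0003 m/s.

0.0003


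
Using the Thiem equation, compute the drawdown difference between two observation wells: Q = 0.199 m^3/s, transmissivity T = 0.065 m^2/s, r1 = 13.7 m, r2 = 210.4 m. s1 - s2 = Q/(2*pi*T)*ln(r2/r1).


Thiem equation: s1 - s2 = Q/(2*pi*T) * ln(r2/r1).
ln(r2/r1) = ln(210.4/13.7) = 2.7316.
Q/(2*pi*T) = 0.199 / (2*pi*0.065) = 0.199 / 0.4084 = 0.4873.
s1 - s2 = 0.4873 * 2.7316 = 1.331 m.

1.331


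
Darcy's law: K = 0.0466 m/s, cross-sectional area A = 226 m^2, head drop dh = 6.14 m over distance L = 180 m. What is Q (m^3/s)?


Darcy's law: Q = K * A * i, where i = dh/L.
Hydraulic gradient i = 6.14 / 180 = 0.034111.
Q = 0.0466 * 226 * 0.034111
  = 0.3592 m^3/s.

0.3592


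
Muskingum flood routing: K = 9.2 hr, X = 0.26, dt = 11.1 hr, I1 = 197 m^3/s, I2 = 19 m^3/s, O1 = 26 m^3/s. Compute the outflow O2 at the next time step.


Muskingum coefficients:
denom = 2*K*(1-X) + dt = 2*9.2*(1-0.26) + 11.1 = 24.716.
C0 = (dt - 2*K*X)/denom = (11.1 - 2*9.2*0.26)/24.716 = 0.2555.
C1 = (dt + 2*K*X)/denom = (11.1 + 2*9.2*0.26)/24.716 = 0.6427.
C2 = (2*K*(1-X) - dt)/denom = 0.1018.
O2 = C0*I2 + C1*I1 + C2*O1
   = 0.2555*19 + 0.6427*197 + 0.1018*26
   = 134.11 m^3/s.

134.11


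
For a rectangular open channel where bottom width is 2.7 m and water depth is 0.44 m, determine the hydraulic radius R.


For a rectangular section:
Flow area A = b * y = 2.7 * 0.44 = 1.19 m^2.
Wetted perimeter P = b + 2y = 2.7 + 2*0.44 = 3.58 m.
Hydraulic radius R = A/P = 1.19 / 3.58 = 0.3318 m.

0.3318


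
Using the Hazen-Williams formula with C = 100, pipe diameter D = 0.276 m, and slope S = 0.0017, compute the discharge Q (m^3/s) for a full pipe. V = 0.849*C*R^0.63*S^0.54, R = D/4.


For a full circular pipe, R = D/4 = 0.276/4 = 0.069 m.
V = 0.849 * 100 * 0.069^0.63 * 0.0017^0.54
  = 0.849 * 100 * 0.185556 * 0.031948
  = 0.5033 m/s.
Pipe area A = pi*D^2/4 = pi*0.276^2/4 = 0.0598 m^2.
Q = A * V = 0.0598 * 0.5033 = 0.0301 m^3/s.

0.0301


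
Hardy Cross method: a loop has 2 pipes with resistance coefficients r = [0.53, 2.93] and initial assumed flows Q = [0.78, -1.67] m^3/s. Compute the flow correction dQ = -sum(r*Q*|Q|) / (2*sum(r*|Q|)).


Numerator terms (r*Q*|Q|): 0.53*0.78*|0.78| = 0.3225; 2.93*-1.67*|-1.67| = -8.1715.
Sum of numerator = -7.849.
Denominator terms (r*|Q|): 0.53*|0.78| = 0.4134; 2.93*|-1.67| = 4.8931.
2 * sum of denominator = 2 * 5.3065 = 10.613.
dQ = --7.849 / 10.613 = 0.7396 m^3/s.

0.7396


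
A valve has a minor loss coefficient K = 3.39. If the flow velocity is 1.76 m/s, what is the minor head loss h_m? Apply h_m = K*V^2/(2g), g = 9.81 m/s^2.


Minor loss formula: h_m = K * V^2/(2g).
V^2 = 1.76^2 = 3.0976.
V^2/(2g) = 3.0976 / 19.62 = 0.1579 m.
h_m = 3.39 * 0.1579 = 0.5352 m.

0.5352


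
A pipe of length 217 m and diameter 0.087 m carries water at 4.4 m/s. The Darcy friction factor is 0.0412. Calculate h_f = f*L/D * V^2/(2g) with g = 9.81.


Darcy-Weisbach equation: h_f = f * (L/D) * V^2/(2g).
f * L/D = 0.0412 * 217/0.087 = 102.7632.
V^2/(2g) = 4.4^2 / (2*9.81) = 19.36 / 19.62 = 0.9867 m.
h_f = 102.7632 * 0.9867 = 101.401 m.

101.401


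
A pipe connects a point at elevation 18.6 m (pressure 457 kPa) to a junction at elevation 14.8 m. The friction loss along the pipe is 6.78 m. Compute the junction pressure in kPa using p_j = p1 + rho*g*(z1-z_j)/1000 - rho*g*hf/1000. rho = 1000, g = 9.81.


Junction pressure: p_j = p1 + rho*g*(z1 - z_j)/1000 - rho*g*hf/1000.
Elevation term = 1000*9.81*(18.6 - 14.8)/1000 = 37.278 kPa.
Friction term = 1000*9.81*6.78/1000 = 66.512 kPa.
p_j = 457 + 37.278 - 66.512 = 427.77 kPa.

427.77


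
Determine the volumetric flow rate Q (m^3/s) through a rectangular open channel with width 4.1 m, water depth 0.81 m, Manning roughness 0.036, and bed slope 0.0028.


For a rectangular channel, the cross-sectional area A = b * y = 4.1 * 0.81 = 3.32 m^2.
The wetted perimeter P = b + 2y = 4.1 + 2*0.81 = 5.72 m.
Hydraulic radius R = A/P = 3.32/5.72 = 0.5806 m.
Velocity V = (1/n)*R^(2/3)*S^(1/2) = (1/0.036)*0.5806^(2/3)*0.0028^(1/2) = 1.023 m/s.
Discharge Q = A * V = 3.32 * 1.023 = 3.397 m^3/s.

3.397


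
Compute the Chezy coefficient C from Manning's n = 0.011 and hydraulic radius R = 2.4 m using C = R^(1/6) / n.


The Chezy coefficient relates to Manning's n through C = R^(1/6) / n.
R^(1/6) = 2.4^(1/6) = 1.157094.
C = 1.157094 / 0.011 = 105.19 m^(1/2)/s.

105.19


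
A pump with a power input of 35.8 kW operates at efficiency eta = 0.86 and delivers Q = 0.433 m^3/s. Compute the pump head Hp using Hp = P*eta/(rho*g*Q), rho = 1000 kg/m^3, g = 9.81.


Pump head formula: Hp = P * eta / (rho * g * Q).
Numerator: P * eta = 35.8 * 1000 * 0.86 = 30788.0 W.
Denominator: rho * g * Q = 1000 * 9.81 * 0.433 = 4247.73.
Hp = 30788.0 / 4247.73 = 7.25 m.

7.25


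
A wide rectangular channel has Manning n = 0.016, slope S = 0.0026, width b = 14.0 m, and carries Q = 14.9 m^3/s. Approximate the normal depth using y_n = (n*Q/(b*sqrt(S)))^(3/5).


We use the wide-channel approximation y_n = (n*Q/(b*sqrt(S)))^(3/5).
sqrt(S) = sqrt(0.0026) = 0.05099.
Numerator: n*Q = 0.016 * 14.9 = 0.2384.
Denominator: b*sqrt(S) = 14.0 * 0.05099 = 0.71386.
arg = 0.334.
y_n = 0.334^(3/5) = 0.5179 m.

0.5179


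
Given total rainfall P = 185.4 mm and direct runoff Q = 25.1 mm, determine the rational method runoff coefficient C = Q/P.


The runoff coefficient C = runoff depth / rainfall depth.
C = 25.1 / 185.4
  = 0.1354.

0.1354


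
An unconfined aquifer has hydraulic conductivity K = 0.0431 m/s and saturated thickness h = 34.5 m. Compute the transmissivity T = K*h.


Transmissivity is defined as T = K * h.
T = 0.0431 * 34.5
  = 1.4869 m^2/s.

1.4869


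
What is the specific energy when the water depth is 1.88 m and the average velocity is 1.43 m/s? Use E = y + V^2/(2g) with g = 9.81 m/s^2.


Specific energy E = y + V^2/(2g).
Velocity head = V^2/(2g) = 1.43^2 / (2*9.81) = 2.0449 / 19.62 = 0.1042 m.
E = 1.88 + 0.1042 = 1.9842 m.

1.9842


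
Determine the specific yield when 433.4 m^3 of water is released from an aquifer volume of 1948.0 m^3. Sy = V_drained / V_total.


Specific yield Sy = Volume drained / Total volume.
Sy = 433.4 / 1948.0
   = 0.2225.

0.2225


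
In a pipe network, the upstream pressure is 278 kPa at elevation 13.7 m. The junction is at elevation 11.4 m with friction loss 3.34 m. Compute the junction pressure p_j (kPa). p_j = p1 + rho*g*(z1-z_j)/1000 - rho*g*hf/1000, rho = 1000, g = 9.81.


Junction pressure: p_j = p1 + rho*g*(z1 - z_j)/1000 - rho*g*hf/1000.
Elevation term = 1000*9.81*(13.7 - 11.4)/1000 = 22.563 kPa.
Friction term = 1000*9.81*3.34/1000 = 32.765 kPa.
p_j = 278 + 22.563 - 32.765 = 267.8 kPa.

267.8


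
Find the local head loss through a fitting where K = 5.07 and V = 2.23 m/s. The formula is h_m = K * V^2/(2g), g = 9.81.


Minor loss formula: h_m = K * V^2/(2g).
V^2 = 2.23^2 = 4.9729.
V^2/(2g) = 4.9729 / 19.62 = 0.2535 m.
h_m = 5.07 * 0.2535 = 1.285 m.

1.285


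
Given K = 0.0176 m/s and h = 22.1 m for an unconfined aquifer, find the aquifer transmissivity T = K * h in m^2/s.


Transmissivity is defined as T = K * h.
T = 0.0176 * 22.1
  = 0.389 m^2/s.

0.389


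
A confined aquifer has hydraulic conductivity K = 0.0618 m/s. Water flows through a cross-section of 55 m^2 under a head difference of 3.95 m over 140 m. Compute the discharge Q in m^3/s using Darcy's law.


Darcy's law: Q = K * A * i, where i = dh/L.
Hydraulic gradient i = 3.95 / 140 = 0.028214.
Q = 0.0618 * 55 * 0.028214
  = 0.0959 m^3/s.

0.0959


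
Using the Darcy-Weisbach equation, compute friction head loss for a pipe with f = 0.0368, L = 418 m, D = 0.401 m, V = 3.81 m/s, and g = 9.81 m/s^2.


Darcy-Weisbach equation: h_f = f * (L/D) * V^2/(2g).
f * L/D = 0.0368 * 418/0.401 = 38.3601.
V^2/(2g) = 3.81^2 / (2*9.81) = 14.5161 / 19.62 = 0.7399 m.
h_f = 38.3601 * 0.7399 = 28.381 m.

28.381


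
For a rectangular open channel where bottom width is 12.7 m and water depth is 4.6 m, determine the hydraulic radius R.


For a rectangular section:
Flow area A = b * y = 12.7 * 4.6 = 58.42 m^2.
Wetted perimeter P = b + 2y = 12.7 + 2*4.6 = 21.9 m.
Hydraulic radius R = A/P = 58.42 / 21.9 = 2.6676 m.

2.6676


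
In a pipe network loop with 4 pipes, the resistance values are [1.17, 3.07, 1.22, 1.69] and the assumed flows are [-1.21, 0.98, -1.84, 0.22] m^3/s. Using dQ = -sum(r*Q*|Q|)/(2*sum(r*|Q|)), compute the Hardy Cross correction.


Numerator terms (r*Q*|Q|): 1.17*-1.21*|-1.21| = -1.713; 3.07*0.98*|0.98| = 2.9484; 1.22*-1.84*|-1.84| = -4.1304; 1.69*0.22*|0.22| = 0.0818.
Sum of numerator = -2.8132.
Denominator terms (r*|Q|): 1.17*|-1.21| = 1.4157; 3.07*|0.98| = 3.0086; 1.22*|-1.84| = 2.2448; 1.69*|0.22| = 0.3718.
2 * sum of denominator = 2 * 7.0409 = 14.0818.
dQ = --2.8132 / 14.0818 = 0.1998 m^3/s.

0.1998


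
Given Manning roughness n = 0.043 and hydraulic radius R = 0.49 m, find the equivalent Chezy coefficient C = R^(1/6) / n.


The Chezy coefficient relates to Manning's n through C = R^(1/6) / n.
R^(1/6) = 0.49^(1/6) = 0.887904.
C = 0.887904 / 0.043 = 20.65 m^(1/2)/s.

20.65


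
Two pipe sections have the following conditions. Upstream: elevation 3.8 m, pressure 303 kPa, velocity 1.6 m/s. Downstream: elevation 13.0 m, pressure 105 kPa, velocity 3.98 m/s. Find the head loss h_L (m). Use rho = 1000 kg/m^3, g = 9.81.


Total head at each section: H = z + p/(rho*g) + V^2/(2g).
H1 = 3.8 + 303*1000/(1000*9.81) + 1.6^2/(2*9.81)
   = 3.8 + 30.887 + 0.1305
   = 34.817 m.
H2 = 13.0 + 105*1000/(1000*9.81) + 3.98^2/(2*9.81)
   = 13.0 + 10.703 + 0.8074
   = 24.511 m.
h_L = H1 - H2 = 34.817 - 24.511 = 10.307 m.

10.307


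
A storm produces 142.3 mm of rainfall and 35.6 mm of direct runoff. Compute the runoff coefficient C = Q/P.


The runoff coefficient C = runoff depth / rainfall depth.
C = 35.6 / 142.3
  = 0.2502.

0.2502


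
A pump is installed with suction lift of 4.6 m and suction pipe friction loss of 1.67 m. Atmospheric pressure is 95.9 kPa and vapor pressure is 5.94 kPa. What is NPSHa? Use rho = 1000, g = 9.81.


NPSHa = p_atm/(rho*g) - z_s - hf_s - p_vap/(rho*g).
p_atm/(rho*g) = 95.9*1000 / (1000*9.81) = 9.776 m.
p_vap/(rho*g) = 5.94*1000 / (1000*9.81) = 0.606 m.
NPSHa = 9.776 - 4.6 - 1.67 - 0.606
      = 2.9 m.

2.9


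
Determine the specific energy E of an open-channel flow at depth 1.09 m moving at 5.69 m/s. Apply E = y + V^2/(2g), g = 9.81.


Specific energy E = y + V^2/(2g).
Velocity head = V^2/(2g) = 5.69^2 / (2*9.81) = 32.3761 / 19.62 = 1.6502 m.
E = 1.09 + 1.6502 = 2.7402 m.

2.7402


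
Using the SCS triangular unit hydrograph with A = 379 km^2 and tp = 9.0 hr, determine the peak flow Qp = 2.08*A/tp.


SCS formula: Qp = 2.08 * A / tp.
Qp = 2.08 * 379 / 9.0
   = 788.32 / 9.0
   = 87.59 m^3/s per cm.

87.59


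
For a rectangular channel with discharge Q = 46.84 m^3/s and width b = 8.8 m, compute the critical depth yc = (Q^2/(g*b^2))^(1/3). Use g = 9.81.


Using yc = (Q^2 / (g * b^2))^(1/3):
Q^2 = 46.84^2 = 2193.99.
g * b^2 = 9.81 * 8.8^2 = 9.81 * 77.44 = 759.69.
Q^2 / (g*b^2) = 2193.99 / 759.69 = 2.888.
yc = 2.888^(1/3) = 1.4241 m.

1.4241


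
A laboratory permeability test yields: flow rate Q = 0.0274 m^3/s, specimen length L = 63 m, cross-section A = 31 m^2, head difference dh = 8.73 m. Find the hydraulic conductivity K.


From K = Q*L / (A*dh):
Numerator: Q*L = 0.0274 * 63 = 1.7262.
Denominator: A*dh = 31 * 8.73 = 270.63.
K = 1.7262 / 270.63 = 0.006378 m/s.

0.006378


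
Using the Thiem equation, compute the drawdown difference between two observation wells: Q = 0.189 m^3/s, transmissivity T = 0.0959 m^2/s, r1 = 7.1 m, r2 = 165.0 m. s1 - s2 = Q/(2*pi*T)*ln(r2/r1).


Thiem equation: s1 - s2 = Q/(2*pi*T) * ln(r2/r1).
ln(r2/r1) = ln(165.0/7.1) = 3.1459.
Q/(2*pi*T) = 0.189 / (2*pi*0.0959) = 0.189 / 0.6026 = 0.3137.
s1 - s2 = 0.3137 * 3.1459 = 0.9867 m.

0.9867


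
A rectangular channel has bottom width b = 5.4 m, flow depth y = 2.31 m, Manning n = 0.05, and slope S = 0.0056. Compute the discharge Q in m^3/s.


For a rectangular channel, the cross-sectional area A = b * y = 5.4 * 2.31 = 12.47 m^2.
The wetted perimeter P = b + 2y = 5.4 + 2*2.31 = 10.02 m.
Hydraulic radius R = A/P = 12.47/10.02 = 1.2449 m.
Velocity V = (1/n)*R^(2/3)*S^(1/2) = (1/0.05)*1.2449^(2/3)*0.0056^(1/2) = 1.732 m/s.
Discharge Q = A * V = 12.47 * 1.732 = 21.605 m^3/s.

21.605


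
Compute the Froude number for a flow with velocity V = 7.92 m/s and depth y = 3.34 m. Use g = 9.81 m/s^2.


The Froude number is defined as Fr = V / sqrt(g*y).
g*y = 9.81 * 3.34 = 32.7654.
sqrt(g*y) = sqrt(32.7654) = 5.7241.
Fr = 7.92 / 5.7241 = 1.3836.

1.3836


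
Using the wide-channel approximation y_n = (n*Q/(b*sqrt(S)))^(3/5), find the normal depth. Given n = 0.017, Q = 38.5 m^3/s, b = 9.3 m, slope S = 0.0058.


We use the wide-channel approximation y_n = (n*Q/(b*sqrt(S)))^(3/5).
sqrt(S) = sqrt(0.0058) = 0.076158.
Numerator: n*Q = 0.017 * 38.5 = 0.6545.
Denominator: b*sqrt(S) = 9.3 * 0.076158 = 0.708269.
arg = 0.9241.
y_n = 0.9241^(3/5) = 0.9537 m.

0.9537


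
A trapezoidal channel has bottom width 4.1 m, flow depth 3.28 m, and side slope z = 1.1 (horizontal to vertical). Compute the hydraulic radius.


For a trapezoidal section with side slope z:
A = (b + z*y)*y = (4.1 + 1.1*3.28)*3.28 = 25.282 m^2.
P = b + 2*y*sqrt(1 + z^2) = 4.1 + 2*3.28*sqrt(1 + 1.1^2) = 13.852 m.
R = A/P = 25.282 / 13.852 = 1.8252 m.

1.8252


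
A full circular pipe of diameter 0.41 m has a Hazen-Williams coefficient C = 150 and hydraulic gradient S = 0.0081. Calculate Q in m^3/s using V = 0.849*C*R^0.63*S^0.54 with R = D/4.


For a full circular pipe, R = D/4 = 0.41/4 = 0.1025 m.
V = 0.849 * 150 * 0.1025^0.63 * 0.0081^0.54
  = 0.849 * 150 * 0.238098 * 0.07423
  = 2.2508 m/s.
Pipe area A = pi*D^2/4 = pi*0.41^2/4 = 0.132 m^2.
Q = A * V = 0.132 * 2.2508 = 0.2972 m^3/s.

0.2972


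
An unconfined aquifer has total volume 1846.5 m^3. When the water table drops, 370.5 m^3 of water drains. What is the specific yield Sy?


Specific yield Sy = Volume drained / Total volume.
Sy = 370.5 / 1846.5
   = 0.2006.

0.2006


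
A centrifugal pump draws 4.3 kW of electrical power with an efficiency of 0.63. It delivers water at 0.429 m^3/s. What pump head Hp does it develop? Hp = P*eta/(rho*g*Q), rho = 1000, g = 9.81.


Pump head formula: Hp = P * eta / (rho * g * Q).
Numerator: P * eta = 4.3 * 1000 * 0.63 = 2709.0 W.
Denominator: rho * g * Q = 1000 * 9.81 * 0.429 = 4208.49.
Hp = 2709.0 / 4208.49 = 0.64 m.

0.64


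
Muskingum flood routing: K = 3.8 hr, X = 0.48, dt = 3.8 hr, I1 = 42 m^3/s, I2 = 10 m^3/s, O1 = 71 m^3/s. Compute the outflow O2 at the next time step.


Muskingum coefficients:
denom = 2*K*(1-X) + dt = 2*3.8*(1-0.48) + 3.8 = 7.752.
C0 = (dt - 2*K*X)/denom = (3.8 - 2*3.8*0.48)/7.752 = 0.0196.
C1 = (dt + 2*K*X)/denom = (3.8 + 2*3.8*0.48)/7.752 = 0.9608.
C2 = (2*K*(1-X) - dt)/denom = 0.0196.
O2 = C0*I2 + C1*I1 + C2*O1
   = 0.0196*10 + 0.9608*42 + 0.0196*71
   = 41.94 m^3/s.

41.94


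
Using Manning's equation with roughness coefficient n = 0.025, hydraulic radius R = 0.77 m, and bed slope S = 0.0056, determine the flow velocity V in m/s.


Manning's equation gives V = (1/n) * R^(2/3) * S^(1/2).
First, compute R^(2/3) = 0.77^(2/3) = 0.8401.
Next, S^(1/2) = 0.0056^(1/2) = 0.074833.
Then 1/n = 1/0.025 = 40.0.
V = 40.0 * 0.8401 * 0.074833 = 2.5147 m/s.

2.5147


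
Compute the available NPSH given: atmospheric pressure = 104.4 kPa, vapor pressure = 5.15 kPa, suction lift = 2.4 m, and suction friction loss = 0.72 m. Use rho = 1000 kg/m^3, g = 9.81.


NPSHa = p_atm/(rho*g) - z_s - hf_s - p_vap/(rho*g).
p_atm/(rho*g) = 104.4*1000 / (1000*9.81) = 10.642 m.
p_vap/(rho*g) = 5.15*1000 / (1000*9.81) = 0.525 m.
NPSHa = 10.642 - 2.4 - 0.72 - 0.525
      = 7.0 m.

7.0


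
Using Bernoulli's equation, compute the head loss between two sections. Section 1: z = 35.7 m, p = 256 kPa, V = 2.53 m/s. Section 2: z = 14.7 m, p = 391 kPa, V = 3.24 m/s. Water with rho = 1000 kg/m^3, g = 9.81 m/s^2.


Total head at each section: H = z + p/(rho*g) + V^2/(2g).
H1 = 35.7 + 256*1000/(1000*9.81) + 2.53^2/(2*9.81)
   = 35.7 + 26.096 + 0.3262
   = 62.122 m.
H2 = 14.7 + 391*1000/(1000*9.81) + 3.24^2/(2*9.81)
   = 14.7 + 39.857 + 0.535
   = 55.092 m.
h_L = H1 - H2 = 62.122 - 55.092 = 7.03 m.

7.03


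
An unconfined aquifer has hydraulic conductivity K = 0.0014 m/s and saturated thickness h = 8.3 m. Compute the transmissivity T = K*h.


Transmissivity is defined as T = K * h.
T = 0.0014 * 8.3
  = 0.0116 m^2/s.

0.0116


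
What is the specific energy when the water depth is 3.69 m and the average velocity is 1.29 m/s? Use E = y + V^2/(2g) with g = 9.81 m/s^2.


Specific energy E = y + V^2/(2g).
Velocity head = V^2/(2g) = 1.29^2 / (2*9.81) = 1.6641 / 19.62 = 0.0848 m.
E = 3.69 + 0.0848 = 3.7748 m.

3.7748


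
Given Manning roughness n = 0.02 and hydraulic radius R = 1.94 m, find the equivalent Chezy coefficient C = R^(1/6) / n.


The Chezy coefficient relates to Manning's n through C = R^(1/6) / n.
R^(1/6) = 1.94^(1/6) = 1.116778.
C = 1.116778 / 0.02 = 55.84 m^(1/2)/s.

55.84


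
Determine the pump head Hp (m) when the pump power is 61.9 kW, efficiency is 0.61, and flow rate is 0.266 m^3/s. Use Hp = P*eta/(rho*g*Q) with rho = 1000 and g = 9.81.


Pump head formula: Hp = P * eta / (rho * g * Q).
Numerator: P * eta = 61.9 * 1000 * 0.61 = 37759.0 W.
Denominator: rho * g * Q = 1000 * 9.81 * 0.266 = 2609.46.
Hp = 37759.0 / 2609.46 = 14.47 m.

14.47


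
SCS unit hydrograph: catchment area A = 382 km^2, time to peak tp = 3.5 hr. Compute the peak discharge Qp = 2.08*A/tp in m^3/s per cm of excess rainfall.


SCS formula: Qp = 2.08 * A / tp.
Qp = 2.08 * 382 / 3.5
   = 794.56 / 3.5
   = 227.02 m^3/s per cm.

227.02


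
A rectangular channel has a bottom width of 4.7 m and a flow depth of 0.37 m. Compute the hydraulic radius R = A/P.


For a rectangular section:
Flow area A = b * y = 4.7 * 0.37 = 1.74 m^2.
Wetted perimeter P = b + 2y = 4.7 + 2*0.37 = 5.44 m.
Hydraulic radius R = A/P = 1.74 / 5.44 = 0.3197 m.

0.3197


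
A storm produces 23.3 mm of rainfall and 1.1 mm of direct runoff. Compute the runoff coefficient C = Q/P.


The runoff coefficient C = runoff depth / rainfall depth.
C = 1.1 / 23.3
  = 0.0472.

0.0472


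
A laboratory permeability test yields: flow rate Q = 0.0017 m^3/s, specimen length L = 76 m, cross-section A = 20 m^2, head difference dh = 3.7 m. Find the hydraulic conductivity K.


From K = Q*L / (A*dh):
Numerator: Q*L = 0.0017 * 76 = 0.1292.
Denominator: A*dh = 20 * 3.7 = 74.0.
K = 0.1292 / 74.0 = 0.001746 m/s.

0.001746


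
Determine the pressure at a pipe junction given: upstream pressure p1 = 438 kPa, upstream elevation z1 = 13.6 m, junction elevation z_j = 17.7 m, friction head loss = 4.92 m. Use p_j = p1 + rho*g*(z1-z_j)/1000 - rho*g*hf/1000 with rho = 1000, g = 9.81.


Junction pressure: p_j = p1 + rho*g*(z1 - z_j)/1000 - rho*g*hf/1000.
Elevation term = 1000*9.81*(13.6 - 17.7)/1000 = -40.221 kPa.
Friction term = 1000*9.81*4.92/1000 = 48.265 kPa.
p_j = 438 + -40.221 - 48.265 = 349.51 kPa.

349.51


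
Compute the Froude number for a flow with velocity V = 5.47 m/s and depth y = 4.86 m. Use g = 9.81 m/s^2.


The Froude number is defined as Fr = V / sqrt(g*y).
g*y = 9.81 * 4.86 = 47.6766.
sqrt(g*y) = sqrt(47.6766) = 6.9048.
Fr = 5.47 / 6.9048 = 0.7922.

0.7922


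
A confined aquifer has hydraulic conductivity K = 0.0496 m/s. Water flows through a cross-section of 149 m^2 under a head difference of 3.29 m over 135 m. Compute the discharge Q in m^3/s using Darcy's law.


Darcy's law: Q = K * A * i, where i = dh/L.
Hydraulic gradient i = 3.29 / 135 = 0.02437.
Q = 0.0496 * 149 * 0.02437
  = 0.1801 m^3/s.

0.1801


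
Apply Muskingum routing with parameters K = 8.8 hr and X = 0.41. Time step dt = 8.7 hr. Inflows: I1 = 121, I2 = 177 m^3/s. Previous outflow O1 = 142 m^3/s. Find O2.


Muskingum coefficients:
denom = 2*K*(1-X) + dt = 2*8.8*(1-0.41) + 8.7 = 19.084.
C0 = (dt - 2*K*X)/denom = (8.7 - 2*8.8*0.41)/19.084 = 0.0778.
C1 = (dt + 2*K*X)/denom = (8.7 + 2*8.8*0.41)/19.084 = 0.834.
C2 = (2*K*(1-X) - dt)/denom = 0.0882.
O2 = C0*I2 + C1*I1 + C2*O1
   = 0.0778*177 + 0.834*121 + 0.0882*142
   = 127.21 m^3/s.

127.21


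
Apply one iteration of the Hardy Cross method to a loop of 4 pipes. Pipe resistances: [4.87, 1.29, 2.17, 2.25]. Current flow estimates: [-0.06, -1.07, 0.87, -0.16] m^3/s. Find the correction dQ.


Numerator terms (r*Q*|Q|): 4.87*-0.06*|-0.06| = -0.0175; 1.29*-1.07*|-1.07| = -1.4769; 2.17*0.87*|0.87| = 1.6425; 2.25*-0.16*|-0.16| = -0.0576.
Sum of numerator = 0.0904.
Denominator terms (r*|Q|): 4.87*|-0.06| = 0.2922; 1.29*|-1.07| = 1.3803; 2.17*|0.87| = 1.8879; 2.25*|-0.16| = 0.36.
2 * sum of denominator = 2 * 3.9204 = 7.8408.
dQ = -0.0904 / 7.8408 = -0.0115 m^3/s.

-0.0115


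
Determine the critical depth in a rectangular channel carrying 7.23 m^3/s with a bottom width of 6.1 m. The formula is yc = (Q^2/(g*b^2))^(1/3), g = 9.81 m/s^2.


Using yc = (Q^2 / (g * b^2))^(1/3):
Q^2 = 7.23^2 = 52.27.
g * b^2 = 9.81 * 6.1^2 = 9.81 * 37.21 = 365.03.
Q^2 / (g*b^2) = 52.27 / 365.03 = 0.1432.
yc = 0.1432^(1/3) = 0.5232 m.

0.5232


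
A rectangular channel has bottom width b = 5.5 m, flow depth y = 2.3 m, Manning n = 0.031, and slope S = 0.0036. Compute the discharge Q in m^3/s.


For a rectangular channel, the cross-sectional area A = b * y = 5.5 * 2.3 = 12.65 m^2.
The wetted perimeter P = b + 2y = 5.5 + 2*2.3 = 10.1 m.
Hydraulic radius R = A/P = 12.65/10.1 = 1.2525 m.
Velocity V = (1/n)*R^(2/3)*S^(1/2) = (1/0.031)*1.2525^(2/3)*0.0036^(1/2) = 2.2489 m/s.
Discharge Q = A * V = 12.65 * 2.2489 = 28.449 m^3/s.

28.449


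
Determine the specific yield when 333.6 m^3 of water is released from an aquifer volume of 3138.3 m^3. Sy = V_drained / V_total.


Specific yield Sy = Volume drained / Total volume.
Sy = 333.6 / 3138.3
   = 0.1063.

0.1063


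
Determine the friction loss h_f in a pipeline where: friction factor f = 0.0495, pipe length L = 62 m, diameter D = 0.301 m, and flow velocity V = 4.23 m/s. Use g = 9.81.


Darcy-Weisbach equation: h_f = f * (L/D) * V^2/(2g).
f * L/D = 0.0495 * 62/0.301 = 10.196.
V^2/(2g) = 4.23^2 / (2*9.81) = 17.8929 / 19.62 = 0.912 m.
h_f = 10.196 * 0.912 = 9.298 m.

9.298


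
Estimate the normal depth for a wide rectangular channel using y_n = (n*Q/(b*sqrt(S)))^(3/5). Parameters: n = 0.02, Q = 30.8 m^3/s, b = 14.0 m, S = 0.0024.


We use the wide-channel approximation y_n = (n*Q/(b*sqrt(S)))^(3/5).
sqrt(S) = sqrt(0.0024) = 0.04899.
Numerator: n*Q = 0.02 * 30.8 = 0.616.
Denominator: b*sqrt(S) = 14.0 * 0.04899 = 0.68586.
arg = 0.8981.
y_n = 0.8981^(3/5) = 0.9376 m.

0.9376


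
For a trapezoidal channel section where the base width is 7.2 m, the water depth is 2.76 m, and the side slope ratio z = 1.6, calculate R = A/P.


For a trapezoidal section with side slope z:
A = (b + z*y)*y = (7.2 + 1.6*2.76)*2.76 = 32.06 m^2.
P = b + 2*y*sqrt(1 + z^2) = 7.2 + 2*2.76*sqrt(1 + 1.6^2) = 17.615 m.
R = A/P = 32.06 / 17.615 = 1.82 m.

1.82


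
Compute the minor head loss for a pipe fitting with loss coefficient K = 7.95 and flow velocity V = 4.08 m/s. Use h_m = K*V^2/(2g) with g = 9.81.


Minor loss formula: h_m = K * V^2/(2g).
V^2 = 4.08^2 = 16.6464.
V^2/(2g) = 16.6464 / 19.62 = 0.8484 m.
h_m = 7.95 * 0.8484 = 6.7451 m.

6.7451


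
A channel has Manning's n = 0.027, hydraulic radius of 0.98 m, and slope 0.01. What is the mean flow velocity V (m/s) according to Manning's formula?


Manning's equation gives V = (1/n) * R^(2/3) * S^(1/2).
First, compute R^(2/3) = 0.98^(2/3) = 0.9866.
Next, S^(1/2) = 0.01^(1/2) = 0.1.
Then 1/n = 1/0.027 = 37.04.
V = 37.04 * 0.9866 * 0.1 = 3.6542 m/s.

3.6542


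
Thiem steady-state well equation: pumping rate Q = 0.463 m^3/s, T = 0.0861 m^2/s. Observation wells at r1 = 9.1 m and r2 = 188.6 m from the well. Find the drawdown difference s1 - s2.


Thiem equation: s1 - s2 = Q/(2*pi*T) * ln(r2/r1).
ln(r2/r1) = ln(188.6/9.1) = 3.0314.
Q/(2*pi*T) = 0.463 / (2*pi*0.0861) = 0.463 / 0.541 = 0.8559.
s1 - s2 = 0.8559 * 3.0314 = 2.5944 m.

2.5944
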